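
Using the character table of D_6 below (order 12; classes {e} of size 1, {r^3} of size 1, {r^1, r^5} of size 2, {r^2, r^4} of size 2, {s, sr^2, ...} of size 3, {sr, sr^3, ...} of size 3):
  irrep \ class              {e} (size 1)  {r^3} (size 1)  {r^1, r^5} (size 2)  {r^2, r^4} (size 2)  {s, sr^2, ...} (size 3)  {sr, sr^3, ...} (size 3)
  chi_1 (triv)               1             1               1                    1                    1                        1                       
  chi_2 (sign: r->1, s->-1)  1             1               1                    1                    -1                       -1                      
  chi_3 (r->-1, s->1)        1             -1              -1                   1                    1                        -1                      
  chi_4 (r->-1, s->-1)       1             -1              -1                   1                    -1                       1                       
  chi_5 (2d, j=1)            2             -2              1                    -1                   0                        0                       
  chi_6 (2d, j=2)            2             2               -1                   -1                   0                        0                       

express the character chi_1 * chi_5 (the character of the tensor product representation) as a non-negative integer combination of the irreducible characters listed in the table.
chi_1 tensor chi_5 = chi_5 (all other irreducibles have multiplicity 0).

Details: The character of a tensor product is the pointwise product (chi_1 * chi_5)(C) = chi_1(C) * chi_5(C):
  {e}: (1)*(2), {r^3}: (1)*(-2), {r^1, r^5}: (1)*(1), {r^2, r^4}: (1)*(-1), {s, sr^2, ...}: (1)*(0), {sr, sr^3, ...}: (1)*(0)
so (chi_1 * chi_5) takes values
  {e} -> 2, {r^3} -> -2, {r^1, r^5} -> 1, {r^2, r^4} -> -1, {s, sr^2, ...} -> 0, {sr, sr^3, ...} -> 0.
Now take the inner product of this character with each irreducible chi from the table, <chi_1*chi_5, chi> = (1/12) sum_C |C| (chi_1*chi_5)(C) conj(chi(C)):
  <chi_1*chi_5, chi_1> = (1/12)[1*(2)*conj(1) + 1*(-2)*conj(1) + 2*(1)*conj(1) + 2*(-1)*conj(1) + 3*(0)*conj(1) + 3*(0)*conj(1)]
      = (1/12)[(2) + (-2) + (2) + (-2) + (0) + (0)] = 0/12 = 0
  <chi_1*chi_5, chi_2> = (1/12)[1*(2)*conj(1) + 1*(-2)*conj(1) + 2*(1)*conj(1) + 2*(-1)*conj(1) + 3*(0)*conj(-1) + 3*(0)*conj(-1)]
      = (1/12)[(2) + (-2) + (2) + (-2) + (0) + (0)] = 0/12 = 0
  <chi_1*chi_5, chi_3> = (1/12)[1*(2)*conj(1) + 1*(-2)*conj(-1) + 2*(1)*conj(-1) + 2*(-1)*conj(1) + 3*(0)*conj(1) + 3*(0)*conj(-1)]
      = (1/12)[(2) + (2) + (-2) + (-2) + (0) + (0)] = 0/12 = 0
  <chi_1*chi_5, chi_4> = (1/12)[1*(2)*conj(1) + 1*(-2)*conj(-1) + 2*(1)*conj(-1) + 2*(-1)*conj(1) + 3*(0)*conj(-1) + 3*(0)*conj(1)]
      = (1/12)[(2) + (2) + (-2) + (-2) + (0) + (0)] = 0/12 = 0
  <chi_1*chi_5, chi_5> = (1/12)[1*(2)*conj(2) + 1*(-2)*conj(-2) + 2*(1)*conj(1) + 2*(-1)*conj(-1) + 3*(0)*conj(0) + 3*(0)*conj(0)]
      = (1/12)[(4) + (4) + (2) + (2) + (0) + (0)] = 12/12 = 1
  <chi_1*chi_5, chi_6> = (1/12)[1*(2)*conj(2) + 1*(-2)*conj(2) + 2*(1)*conj(-1) + 2*(-1)*conj(-1) + 3*(0)*conj(0) + 3*(0)*conj(0)]
      = (1/12)[(4) + (-4) + (-2) + (2) + (0) + (0)] = 0/12 = 0
Hence the multiplicities are chi_5: 1. Dimension check: dim(chi_1)*dim(chi_5) = 1*2 = 2 and sum (mult * dim) = 1*2 = 2.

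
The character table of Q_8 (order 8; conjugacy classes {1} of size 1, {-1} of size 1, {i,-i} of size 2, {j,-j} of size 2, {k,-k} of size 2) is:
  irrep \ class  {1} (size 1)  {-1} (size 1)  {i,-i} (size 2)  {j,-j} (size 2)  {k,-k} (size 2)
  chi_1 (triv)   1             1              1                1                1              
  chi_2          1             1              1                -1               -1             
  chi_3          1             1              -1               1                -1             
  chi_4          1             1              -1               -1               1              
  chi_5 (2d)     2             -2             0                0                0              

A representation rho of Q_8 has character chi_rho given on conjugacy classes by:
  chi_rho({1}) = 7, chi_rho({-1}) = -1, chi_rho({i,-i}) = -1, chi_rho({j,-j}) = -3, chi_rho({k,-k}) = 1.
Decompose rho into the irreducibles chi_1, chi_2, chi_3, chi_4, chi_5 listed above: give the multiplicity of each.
Multiplicities: chi_1: 0, chi_2: 1, chi_3: 0, chi_4: 2, chi_5: 2.

Reasoning: Use <chi_rho, chi> = (1/|G|) sum_C |C| * chi_rho(C) * conj(chi(C)) with |G| = 8 for each irreducible chi in the table:
  <chi_rho, chi_1> = (1/8)[1*(7)*conj(1) + 1*(-1)*conj(1) + 2*(-1)*conj(1) + 2*(-3)*conj(1) + 2*(1)*conj(1)]
      = (1/8)[(7) + (-1) + (-2) + (-6) + (2)] = 0/8 = 0
  <chi_rho, chi_2> = (1/8)[1*(7)*conj(1) + 1*(-1)*conj(1) + 2*(-1)*conj(1) + 2*(-3)*conj(-1) + 2*(1)*conj(-1)]
      = (1/8)[(7) + (-1) + (-2) + (6) + (-2)] = 8/8 = 1
  <chi_rho, chi_3> = (1/8)[1*(7)*conj(1) + 1*(-1)*conj(1) + 2*(-1)*conj(-1) + 2*(-3)*conj(1) + 2*(1)*conj(-1)]
      = (1/8)[(7) + (-1) + (2) + (-6) + (-2)] = 0/8 = 0
  <chi_rho, chi_4> = (1/8)[1*(7)*conj(1) + 1*(-1)*conj(1) + 2*(-1)*conj(-1) + 2*(-3)*conj(-1) + 2*(1)*conj(1)]
      = (1/8)[(7) + (-1) + (2) + (6) + (2)] = 16/8 = 2
  <chi_rho, chi_5> = (1/8)[1*(7)*conj(2) + 1*(-1)*conj(-2) + 2*(-1)*conj(0) + 2*(-3)*conj(0) + 2*(1)*conj(0)]
      = (1/8)[(14) + (2) + (0) + (0) + (0)] = 16/8 = 2
Dimension check: dim(rho) = sum (mult * dim) = 0*1 + 1*1 + 0*1 + 2*1 + 2*2 = 7 = chi_rho(e) = 7.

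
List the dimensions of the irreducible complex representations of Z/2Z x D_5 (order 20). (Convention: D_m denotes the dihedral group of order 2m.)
Dimensions: 1, 1, 1, 1, 2, 2, 2, 2

Why: There are 8 irreducibles (= number of conjugacy classes). Their dimensions d_i satisfy sum d_i^2 = |G| = 20: 1 + 1 + 1 + 1 + 4 + 4 + 4 + 4 = 20. (For the product with Z/2Z: each of the 2 1-dim characters of Z/2Z tensors with each irrep of D_5, giving 2 copies of each D_5-dimension.)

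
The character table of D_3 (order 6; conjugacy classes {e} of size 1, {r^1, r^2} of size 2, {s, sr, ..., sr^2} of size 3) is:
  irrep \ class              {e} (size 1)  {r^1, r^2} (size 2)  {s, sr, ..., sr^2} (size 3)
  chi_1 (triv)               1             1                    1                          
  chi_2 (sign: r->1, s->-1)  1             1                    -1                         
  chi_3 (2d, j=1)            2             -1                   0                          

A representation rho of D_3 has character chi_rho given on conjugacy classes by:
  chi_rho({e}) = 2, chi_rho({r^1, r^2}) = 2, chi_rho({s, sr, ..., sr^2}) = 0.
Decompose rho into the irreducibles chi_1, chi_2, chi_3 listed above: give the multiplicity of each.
Multiplicities: chi_1: 1, chi_2: 1, chi_3: 0.

Reasoning: Use <chi_rho, chi> = (1/|G|) sum_C |C| * chi_rho(C) * conj(chi(C)) with |G| = 6 for each irreducible chi in the table:
  <chi_rho, chi_1> = (1/6)[1*(2)*conj(1) + 2*(2)*conj(1) + 3*(0)*conj(1)]
      = (1/6)[(2) + (4) + (0)] = 6/6 = 1
  <chi_rho, chi_2> = (1/6)[1*(2)*conj(1) + 2*(2)*conj(1) + 3*(0)*conj(-1)]
      = (1/6)[(2) + (4) + (0)] = 6/6 = 1
  <chi_rho, chi_3> = (1/6)[1*(2)*conj(2) + 2*(2)*conj(-1) + 3*(0)*conj(0)]
      = (1/6)[(4) + (-4) + (0)] = 0/6 = 0
Dimension check: dim(rho) = sum (mult * dim) = 1*1 + 1*1 + 0*2 = 2 = chi_rho(e) = 2.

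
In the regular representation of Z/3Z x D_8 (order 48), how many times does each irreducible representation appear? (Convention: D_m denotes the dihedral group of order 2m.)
Each irreducible V_i of dimension d_i appears with multiplicity d_i, i.e. rho_reg = (direct sum over all irreducibles V_i) d_i V_i. The irreducible dimensions for Z/3Z x D_8 are 1, 1, 1, 1, 1, 1, 1, 1, 1, 1, 1, 1, 2, 2, 2, 2, 2, 2, 2, 2, 2: 12 irreducibles of dimension 1, each with multiplicity 1; 9 irreducibles of dimension 2, each with multiplicity 2. Total dimension 12*1*1 + 9*2*2 = 48 = |G|.

Solution. General theorem: in the regular representation of a finite group G, each irreducible appears with multiplicity equal to its dimension. Check: dim(rho_reg) = sum d_i^2 = 1 + 1 + 1 + 1 + 1 + 1 + 1 + 1 + 1 + 1 + 1 + 1 + 4 + 4 + 4 + 4 + 4 + 4 + 4 + 4 + 4 = 48 = |G|.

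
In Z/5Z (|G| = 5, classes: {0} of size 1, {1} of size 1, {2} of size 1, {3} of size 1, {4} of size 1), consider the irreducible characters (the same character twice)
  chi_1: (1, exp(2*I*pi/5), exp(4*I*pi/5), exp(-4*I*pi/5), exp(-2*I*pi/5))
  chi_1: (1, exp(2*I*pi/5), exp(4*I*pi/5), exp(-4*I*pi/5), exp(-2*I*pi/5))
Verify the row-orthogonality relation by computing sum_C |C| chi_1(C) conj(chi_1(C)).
Sum = 5 = |G| = 5; so <chi_1, chi_1> = 1 (norm-1 confirms irreducibility).

Solution. Compute term by term over conjugacy classes (|C| * chi_1(C) * conj(chi_1(C))):
  1*(1)*conj(1) + 1*(exp(2*I*pi/5))*conj(exp(2*I*pi/5)) + 1*(exp(4*I*pi/5))*conj(exp(4*I*pi/5)) + 1*(exp(-4*I*pi/5))*conj(exp(-4*I*pi/5)) + 1*(exp(-2*I*pi/5))*conj(exp(-2*I*pi/5))
  = (1) + (1) + (1) + (1) + (1)
  = 5.
(Exp terms are combined using exp(i*s)*conj(exp(i*t)) = exp(i*(s-t)), and sums of them are collapsed using the identity that for every m > 1 the m distinct m-th roots of unity sum to 0, e.g. 1 + exp(2*I*pi/3) + exp(-2*I*pi/3) = 0.)
Dividing by |G| = 5 gives 5/5 = 1, matching the row-orthogonality relation <chi_1, chi_1> = [chi_1 = chi_1].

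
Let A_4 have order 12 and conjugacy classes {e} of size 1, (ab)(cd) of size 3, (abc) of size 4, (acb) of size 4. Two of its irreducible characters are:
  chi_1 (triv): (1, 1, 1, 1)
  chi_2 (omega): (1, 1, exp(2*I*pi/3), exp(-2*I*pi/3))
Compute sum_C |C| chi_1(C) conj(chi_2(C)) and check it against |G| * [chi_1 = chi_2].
Sum = 0; so <chi_1, chi_2> = 0 (distinct irreducibles are orthogonal).

Derivation: Compute term by term over conjugacy classes (|C| * chi_1(C) * conj(chi_2(C))):
  1*(1)*conj(1) + 3*(1)*conj(1) + 4*(1)*conj(exp(2*I*pi/3)) + 4*(1)*conj(exp(-2*I*pi/3))
  = (1) + (3) + (4*exp(-2*I*pi/3)) + (4*exp(2*I*pi/3))
  = 0.
(Exp terms are combined using exp(i*s)*conj(exp(i*t)) = exp(i*(s-t)), and sums of them are collapsed using the identity that for every m > 1 the m distinct m-th roots of unity sum to 0, e.g. 1 + exp(2*I*pi/3) + exp(-2*I*pi/3) = 0.)
Dividing by |G| = 12 gives 0/12 = 0, matching the row-orthogonality relation <chi_1, chi_2> = [chi_1 = chi_2].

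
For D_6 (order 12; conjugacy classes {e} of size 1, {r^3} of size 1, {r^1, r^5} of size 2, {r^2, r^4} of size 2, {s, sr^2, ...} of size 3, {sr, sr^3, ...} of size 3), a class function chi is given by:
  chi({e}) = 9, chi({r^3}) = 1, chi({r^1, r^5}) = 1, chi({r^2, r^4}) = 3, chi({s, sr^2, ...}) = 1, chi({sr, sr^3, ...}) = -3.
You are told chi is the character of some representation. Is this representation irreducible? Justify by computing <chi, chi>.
Not irreducible (reducible): <chi, chi> = 11 > 1.

Why: <chi, chi> = (1/|G|) sum_C |C| * |chi(C)|^2 = (1/12)[1*|9|^2 + 1*|1|^2 + 2*|1|^2 + 2*|3|^2 + 3*|1|^2 + 3*|-3|^2]
  = (1/12)[(81) + (1) + (2) + (18) + (3) + (27)] = 132/12 = 11.
A character is irreducible iff <chi, chi> = 1, so this representation is reducible.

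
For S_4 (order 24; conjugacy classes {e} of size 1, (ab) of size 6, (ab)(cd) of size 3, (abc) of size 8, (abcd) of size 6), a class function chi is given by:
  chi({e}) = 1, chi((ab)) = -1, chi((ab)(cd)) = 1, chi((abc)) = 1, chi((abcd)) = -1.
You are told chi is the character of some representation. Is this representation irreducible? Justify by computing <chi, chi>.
Irreducible: <chi, chi> = 1.

Proof sketch: <chi, chi> = (1/|G|) sum_C |C| * |chi(C)|^2 = (1/24)[1*|1|^2 + 6*|-1|^2 + 3*|1|^2 + 8*|1|^2 + 6*|-1|^2]
  = (1/24)[(1) + (6) + (3) + (8) + (6)] = 24/24 = 1.
A character is irreducible iff <chi, chi> = 1, so this representation is irreducible.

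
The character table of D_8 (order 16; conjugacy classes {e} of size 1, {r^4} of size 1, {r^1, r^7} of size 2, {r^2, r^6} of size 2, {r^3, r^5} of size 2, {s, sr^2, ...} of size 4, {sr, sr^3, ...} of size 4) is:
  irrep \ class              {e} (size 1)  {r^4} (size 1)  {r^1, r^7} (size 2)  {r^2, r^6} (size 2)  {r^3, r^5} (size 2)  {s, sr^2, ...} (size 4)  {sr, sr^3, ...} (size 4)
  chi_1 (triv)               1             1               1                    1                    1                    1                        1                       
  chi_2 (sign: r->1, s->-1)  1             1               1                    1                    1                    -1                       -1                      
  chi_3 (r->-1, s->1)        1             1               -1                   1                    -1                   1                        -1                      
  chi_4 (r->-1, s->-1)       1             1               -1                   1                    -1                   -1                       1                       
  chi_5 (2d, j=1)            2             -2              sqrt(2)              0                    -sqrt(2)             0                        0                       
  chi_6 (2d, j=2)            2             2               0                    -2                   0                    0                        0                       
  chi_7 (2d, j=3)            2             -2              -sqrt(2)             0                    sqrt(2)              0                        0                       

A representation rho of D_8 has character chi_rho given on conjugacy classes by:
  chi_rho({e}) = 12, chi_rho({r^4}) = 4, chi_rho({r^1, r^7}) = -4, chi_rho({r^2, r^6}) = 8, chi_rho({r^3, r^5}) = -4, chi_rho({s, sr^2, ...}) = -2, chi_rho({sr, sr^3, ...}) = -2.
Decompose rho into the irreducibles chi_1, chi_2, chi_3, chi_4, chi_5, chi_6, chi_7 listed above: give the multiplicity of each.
Multiplicities: chi_1: 0, chi_2: 2, chi_3: 3, chi_4: 3, chi_5: 1, chi_6: 0, chi_7: 1.

Argument: Use <chi_rho, chi> = (1/|G|) sum_C |C| * chi_rho(C) * conj(chi(C)) with |G| = 16 for each irreducible chi in the table:
  <chi_rho, chi_1> = (1/16)[1*(12)*conj(1) + 1*(4)*conj(1) + 2*(-4)*conj(1) + 2*(8)*conj(1) + 2*(-4)*conj(1) + 4*(-2)*conj(1) + 4*(-2)*conj(1)]
      = (1/16)[(12) + (4) + (-8) + (16) + (-8) + (-8) + (-8)] = 0/16 = 0
  <chi_rho, chi_2> = (1/16)[1*(12)*conj(1) + 1*(4)*conj(1) + 2*(-4)*conj(1) + 2*(8)*conj(1) + 2*(-4)*conj(1) + 4*(-2)*conj(-1) + 4*(-2)*conj(-1)]
      = (1/16)[(12) + (4) + (-8) + (16) + (-8) + (8) + (8)] = 32/16 = 2
  <chi_rho, chi_3> = (1/16)[1*(12)*conj(1) + 1*(4)*conj(1) + 2*(-4)*conj(-1) + 2*(8)*conj(1) + 2*(-4)*conj(-1) + 4*(-2)*conj(1) + 4*(-2)*conj(-1)]
      = (1/16)[(12) + (4) + (8) + (16) + (8) + (-8) + (8)] = 48/16 = 3
  <chi_rho, chi_4> = (1/16)[1*(12)*conj(1) + 1*(4)*conj(1) + 2*(-4)*conj(-1) + 2*(8)*conj(1) + 2*(-4)*conj(-1) + 4*(-2)*conj(-1) + 4*(-2)*conj(1)]
      = (1/16)[(12) + (4) + (8) + (16) + (8) + (8) + (-8)] = 48/16 = 3
  <chi_rho, chi_5> = (1/16)[1*(12)*conj(2) + 1*(4)*conj(-2) + 2*(-4)*conj(sqrt(2)) + 2*(8)*conj(0) + 2*(-4)*conj(-sqrt(2)) + 4*(-2)*conj(0) + 4*(-2)*conj(0)]
      = (1/16)[(24) + (-8) + (-8*sqrt(2)) + (0) + (8*sqrt(2)) + (0) + (0)] = 16/16 = 1
  <chi_rho, chi_6> = (1/16)[1*(12)*conj(2) + 1*(4)*conj(2) + 2*(-4)*conj(0) + 2*(8)*conj(-2) + 2*(-4)*conj(0) + 4*(-2)*conj(0) + 4*(-2)*conj(0)]
      = (1/16)[(24) + (8) + (0) + (-32) + (0) + (0) + (0)] = 0/16 = 0
  <chi_rho, chi_7> = (1/16)[1*(12)*conj(2) + 1*(4)*conj(-2) + 2*(-4)*conj(-sqrt(2)) + 2*(8)*conj(0) + 2*(-4)*conj(sqrt(2)) + 4*(-2)*conj(0) + 4*(-2)*conj(0)]
      = (1/16)[(24) + (-8) + (8*sqrt(2)) + (0) + (-8*sqrt(2)) + (0) + (0)] = 16/16 = 1
Dimension check: dim(rho) = sum (mult * dim) = 0*1 + 2*1 + 3*1 + 3*1 + 1*2 + 0*2 + 1*2 = 12 = chi_rho(e) = 12.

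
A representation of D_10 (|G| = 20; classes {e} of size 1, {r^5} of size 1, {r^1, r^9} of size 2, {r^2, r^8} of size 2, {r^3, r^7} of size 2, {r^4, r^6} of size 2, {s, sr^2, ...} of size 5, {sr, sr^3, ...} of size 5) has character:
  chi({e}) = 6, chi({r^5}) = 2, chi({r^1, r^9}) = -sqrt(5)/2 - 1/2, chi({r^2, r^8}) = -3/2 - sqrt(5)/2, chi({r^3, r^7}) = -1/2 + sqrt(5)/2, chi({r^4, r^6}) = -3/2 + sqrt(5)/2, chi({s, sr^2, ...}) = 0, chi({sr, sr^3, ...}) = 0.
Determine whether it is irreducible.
Not irreducible (reducible): <chi, chi> = 3 > 1.

Derivation: <chi, chi> = (1/|G|) sum_C |C| * |chi(C)|^2 = (1/20)[1*|6|^2 + 1*|2|^2 + 2*|-sqrt(5)/2 - 1/2|^2 + 2*|-3/2 - sqrt(5)/2|^2 + 2*|-1/2 + sqrt(5)/2|^2 + 2*|-3/2 + sqrt(5)/2|^2 + 5*|0|^2 + 5*|0|^2]
  = (1/20)[(36) + (4) + (sqrt(5) + 3) + (3*sqrt(5) + 7) + (3 - sqrt(5)) + (7 - 3*sqrt(5)) + (0) + (0)] = 60/20 = 3.
A character is irreducible iff <chi, chi> = 1, so this representation is reducible.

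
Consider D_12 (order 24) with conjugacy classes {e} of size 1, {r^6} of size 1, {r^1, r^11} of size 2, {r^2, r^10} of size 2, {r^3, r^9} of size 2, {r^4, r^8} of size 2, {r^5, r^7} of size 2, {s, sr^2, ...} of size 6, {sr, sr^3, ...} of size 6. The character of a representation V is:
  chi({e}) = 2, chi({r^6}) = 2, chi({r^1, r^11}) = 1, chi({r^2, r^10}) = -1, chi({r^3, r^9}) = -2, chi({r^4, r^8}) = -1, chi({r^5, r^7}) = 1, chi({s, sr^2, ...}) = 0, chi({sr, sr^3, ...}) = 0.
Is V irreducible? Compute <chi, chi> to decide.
Irreducible: <chi, chi> = 1.

Argument: <chi, chi> = (1/|G|) sum_C |C| * |chi(C)|^2 = (1/24)[1*|2|^2 + 1*|2|^2 + 2*|1|^2 + 2*|-1|^2 + 2*|-2|^2 + 2*|-1|^2 + 2*|1|^2 + 6*|0|^2 + 6*|0|^2]
  = (1/24)[(4) + (4) + (2) + (2) + (8) + (2) + (2) + (0) + (0)] = 24/24 = 1.
A character is irreducible iff <chi, chi> = 1, so this representation is irreducible.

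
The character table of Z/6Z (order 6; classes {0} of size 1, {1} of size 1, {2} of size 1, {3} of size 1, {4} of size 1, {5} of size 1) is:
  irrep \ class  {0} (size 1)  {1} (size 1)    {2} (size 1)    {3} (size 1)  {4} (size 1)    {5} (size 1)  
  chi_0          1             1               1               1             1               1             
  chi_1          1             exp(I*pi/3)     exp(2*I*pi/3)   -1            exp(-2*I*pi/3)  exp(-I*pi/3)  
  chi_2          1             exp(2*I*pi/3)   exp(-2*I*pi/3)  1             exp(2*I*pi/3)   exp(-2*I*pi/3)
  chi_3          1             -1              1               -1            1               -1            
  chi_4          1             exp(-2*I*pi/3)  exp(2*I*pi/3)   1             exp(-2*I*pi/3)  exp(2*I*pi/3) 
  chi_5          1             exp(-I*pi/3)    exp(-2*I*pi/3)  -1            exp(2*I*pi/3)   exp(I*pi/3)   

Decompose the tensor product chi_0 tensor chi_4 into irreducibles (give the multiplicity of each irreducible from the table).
chi_0 tensor chi_4 = chi_4 (all other irreducibles have multiplicity 0).

Working: The character of a tensor product is the pointwise product (chi_0 * chi_4)(C) = chi_0(C) * chi_4(C):
  {0}: (1)*(1), {1}: (1)*(exp(-2*I*pi/3)), {2}: (1)*(exp(2*I*pi/3)), {3}: (1)*(1), {4}: (1)*(exp(-2*I*pi/3)), {5}: (1)*(exp(2*I*pi/3))
so (chi_0 * chi_4) takes values
  {0} -> 1, {1} -> exp(-2*I*pi/3), {2} -> exp(2*I*pi/3), {3} -> 1, {4} -> exp(-2*I*pi/3), {5} -> exp(2*I*pi/3).
Now take the inner product of this character with each irreducible chi from the table, <chi_0*chi_4, chi> = (1/6) sum_C |C| (chi_0*chi_4)(C) conj(chi(C)):
  <chi_0*chi_4, chi_0> = (1/6)[1*(1)*conj(1) + 1*(exp(-2*I*pi/3))*conj(1) + 1*(exp(2*I*pi/3))*conj(1) + 1*(1)*conj(1) + 1*(exp(-2*I*pi/3))*conj(1) + 1*(exp(2*I*pi/3))*conj(1)]
      = (1/6)[(1) + (exp(-2*I*pi/3)) + (exp(2*I*pi/3)) + (1) + (exp(-2*I*pi/3)) + (exp(2*I*pi/3))] = 0/6 = 0
  <chi_0*chi_4, chi_1> = (1/6)[1*(1)*conj(1) + 1*(exp(-2*I*pi/3))*conj(exp(I*pi/3)) + 1*(exp(2*I*pi/3))*conj(exp(2*I*pi/3)) + 1*(1)*conj(-1) + 1*(exp(-2*I*pi/3))*conj(exp(-2*I*pi/3)) + 1*(exp(2*I*pi/3))*conj(exp(-I*pi/3))]
      = (1/6)[(1) + (-1) + (1) + (-1) + (1) + (-1)] = 0/6 = 0
  <chi_0*chi_4, chi_2> = (1/6)[1*(1)*conj(1) + 1*(exp(-2*I*pi/3))*conj(exp(2*I*pi/3)) + 1*(exp(2*I*pi/3))*conj(exp(-2*I*pi/3)) + 1*(1)*conj(1) + 1*(exp(-2*I*pi/3))*conj(exp(2*I*pi/3)) + 1*(exp(2*I*pi/3))*conj(exp(-2*I*pi/3))]
      = (1/6)[(1) + (exp(2*I*pi/3)) + (exp(-2*I*pi/3)) + (1) + (exp(2*I*pi/3)) + (exp(-2*I*pi/3))] = 0/6 = 0
  <chi_0*chi_4, chi_3> = (1/6)[1*(1)*conj(1) + 1*(exp(-2*I*pi/3))*conj(-1) + 1*(exp(2*I*pi/3))*conj(1) + 1*(1)*conj(-1) + 1*(exp(-2*I*pi/3))*conj(1) + 1*(exp(2*I*pi/3))*conj(-1)]
      = (1/6)[(1) + (-exp(-2*I*pi/3)) + (exp(2*I*pi/3)) + (-1) + (exp(-2*I*pi/3)) + (-exp(2*I*pi/3))] = 0/6 = 0
  <chi_0*chi_4, chi_4> = (1/6)[1*(1)*conj(1) + 1*(exp(-2*I*pi/3))*conj(exp(-2*I*pi/3)) + 1*(exp(2*I*pi/3))*conj(exp(2*I*pi/3)) + 1*(1)*conj(1) + 1*(exp(-2*I*pi/3))*conj(exp(-2*I*pi/3)) + 1*(exp(2*I*pi/3))*conj(exp(2*I*pi/3))]
      = (1/6)[(1) + (1) + (1) + (1) + (1) + (1)] = 6/6 = 1
  <chi_0*chi_4, chi_5> = (1/6)[1*(1)*conj(1) + 1*(exp(-2*I*pi/3))*conj(exp(-I*pi/3)) + 1*(exp(2*I*pi/3))*conj(exp(-2*I*pi/3)) + 1*(1)*conj(-1) + 1*(exp(-2*I*pi/3))*conj(exp(2*I*pi/3)) + 1*(exp(2*I*pi/3))*conj(exp(I*pi/3))]
      = (1/6)[(1) + (exp(-I*pi/3)) + (exp(-2*I*pi/3)) + (-1) + (exp(2*I*pi/3)) + (exp(I*pi/3))] = 0/6 = 0
(Exp terms are combined using exp(i*s)*conj(exp(i*t)) = exp(i*(s-t)), and sums of them are collapsed using the identity that for every m > 1 the m distinct m-th roots of unity sum to 0, e.g. 1 + exp(2*I*pi/3) + exp(-2*I*pi/3) = 0.)
Hence the multiplicities are chi_4: 1. Dimension check: dim(chi_0)*dim(chi_4) = 1*1 = 1 and sum (mult * dim) = 1*1 = 1.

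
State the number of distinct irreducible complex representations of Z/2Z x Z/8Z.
16

Working: The number of irreducible complex representations of a finite group equals its number of conjugacy classes. Z/2Z x Z/8Z is abelian of order 16, so every element is its own conjugacy class: 16 classes, so Z/2Z x Z/8Z (order 16) has exactly 16 irreducible complex representations.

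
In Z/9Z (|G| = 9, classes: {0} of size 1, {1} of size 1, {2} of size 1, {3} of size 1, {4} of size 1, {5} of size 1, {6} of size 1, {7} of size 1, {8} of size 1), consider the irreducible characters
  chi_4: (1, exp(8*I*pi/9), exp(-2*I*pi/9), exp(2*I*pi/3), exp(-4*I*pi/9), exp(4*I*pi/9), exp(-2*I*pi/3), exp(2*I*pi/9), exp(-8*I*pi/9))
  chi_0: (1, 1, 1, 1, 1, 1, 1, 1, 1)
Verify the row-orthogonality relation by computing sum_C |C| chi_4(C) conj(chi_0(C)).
Sum = 0; so <chi_4, chi_0> = 0 (distinct irreducibles are orthogonal).

Proof sketch: Compute term by term over conjugacy classes (|C| * chi_4(C) * conj(chi_0(C))):
  1*(1)*conj(1) + 1*(exp(8*I*pi/9))*conj(1) + 1*(exp(-2*I*pi/9))*conj(1) + 1*(exp(2*I*pi/3))*conj(1) + 1*(exp(-4*I*pi/9))*conj(1) + 1*(exp(4*I*pi/9))*conj(1) + 1*(exp(-2*I*pi/3))*conj(1) + 1*(exp(2*I*pi/9))*conj(1) + 1*(exp(-8*I*pi/9))*conj(1)
  = (1) + (exp(8*I*pi/9)) + (exp(-2*I*pi/9)) + (exp(2*I*pi/3)) + (exp(-4*I*pi/9)) + (exp(4*I*pi/9)) + (exp(-2*I*pi/3)) + (exp(2*I*pi/9)) + (exp(-8*I*pi/9))
  = 0.
(Exp terms are combined using exp(i*s)*conj(exp(i*t)) = exp(i*(s-t)), and sums of them are collapsed using the identity that for every m > 1 the m distinct m-th roots of unity sum to 0, e.g. 1 + exp(2*I*pi/3) + exp(-2*I*pi/3) = 0.)
Dividing by |G| = 9 gives 0/9 = 0, matching the row-orthogonality relation <chi_4, chi_0> = [chi_4 = chi_0].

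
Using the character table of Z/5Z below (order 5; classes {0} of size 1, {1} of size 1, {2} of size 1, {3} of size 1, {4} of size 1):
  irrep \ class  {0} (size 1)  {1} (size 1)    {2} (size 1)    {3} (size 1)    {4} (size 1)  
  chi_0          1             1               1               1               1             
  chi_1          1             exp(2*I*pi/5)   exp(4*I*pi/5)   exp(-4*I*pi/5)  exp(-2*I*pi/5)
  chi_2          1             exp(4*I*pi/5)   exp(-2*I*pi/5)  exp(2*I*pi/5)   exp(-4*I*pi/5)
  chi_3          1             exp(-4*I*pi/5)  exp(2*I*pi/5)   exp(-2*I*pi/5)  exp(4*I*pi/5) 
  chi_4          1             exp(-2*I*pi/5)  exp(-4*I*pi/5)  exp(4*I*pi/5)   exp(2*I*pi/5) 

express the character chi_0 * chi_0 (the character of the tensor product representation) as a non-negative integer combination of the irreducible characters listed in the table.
chi_0 tensor chi_0 = chi_0 (all other irreducibles have multiplicity 0).

Reasoning: The character of a tensor product is the pointwise product (chi_0 * chi_0)(C) = chi_0(C) * chi_0(C):
  {0}: (1)*(1), {1}: (1)*(1), {2}: (1)*(1), {3}: (1)*(1), {4}: (1)*(1)
so (chi_0 * chi_0) takes values
  {0} -> 1, {1} -> 1, {2} -> 1, {3} -> 1, {4} -> 1.
Now take the inner product of this character with each irreducible chi from the table, <chi_0*chi_0, chi> = (1/5) sum_C |C| (chi_0*chi_0)(C) conj(chi(C)):
  <chi_0*chi_0, chi_0> = (1/5)[1*(1)*conj(1) + 1*(1)*conj(1) + 1*(1)*conj(1) + 1*(1)*conj(1) + 1*(1)*conj(1)]
      = (1/5)[(1) + (1) + (1) + (1) + (1)] = 5/5 = 1
  <chi_0*chi_0, chi_1> = (1/5)[1*(1)*conj(1) + 1*(1)*conj(exp(2*I*pi/5)) + 1*(1)*conj(exp(4*I*pi/5)) + 1*(1)*conj(exp(-4*I*pi/5)) + 1*(1)*conj(exp(-2*I*pi/5))]
      = (1/5)[(1) + (exp(-2*I*pi/5)) + (exp(-4*I*pi/5)) + (exp(4*I*pi/5)) + (exp(2*I*pi/5))] = 0/5 = 0
  <chi_0*chi_0, chi_2> = (1/5)[1*(1)*conj(1) + 1*(1)*conj(exp(4*I*pi/5)) + 1*(1)*conj(exp(-2*I*pi/5)) + 1*(1)*conj(exp(2*I*pi/5)) + 1*(1)*conj(exp(-4*I*pi/5))]
      = (1/5)[(1) + (exp(-4*I*pi/5)) + (exp(2*I*pi/5)) + (exp(-2*I*pi/5)) + (exp(4*I*pi/5))] = 0/5 = 0
  <chi_0*chi_0, chi_3> = (1/5)[1*(1)*conj(1) + 1*(1)*conj(exp(-4*I*pi/5)) + 1*(1)*conj(exp(2*I*pi/5)) + 1*(1)*conj(exp(-2*I*pi/5)) + 1*(1)*conj(exp(4*I*pi/5))]
      = (1/5)[(1) + (exp(4*I*pi/5)) + (exp(-2*I*pi/5)) + (exp(2*I*pi/5)) + (exp(-4*I*pi/5))] = 0/5 = 0
  <chi_0*chi_0, chi_4> = (1/5)[1*(1)*conj(1) + 1*(1)*conj(exp(-2*I*pi/5)) + 1*(1)*conj(exp(-4*I*pi/5)) + 1*(1)*conj(exp(4*I*pi/5)) + 1*(1)*conj(exp(2*I*pi/5))]
      = (1/5)[(1) + (exp(2*I*pi/5)) + (exp(4*I*pi/5)) + (exp(-4*I*pi/5)) + (exp(-2*I*pi/5))] = 0/5 = 0
(Exp terms are combined using exp(i*s)*conj(exp(i*t)) = exp(i*(s-t)), and sums of them are collapsed using the identity that for every m > 1 the m distinct m-th roots of unity sum to 0, e.g. 1 + exp(2*I*pi/3) + exp(-2*I*pi/3) = 0.)
Hence the multiplicities are chi_0: 1. Dimension check: dim(chi_0)*dim(chi_0) = 1*1 = 1 and sum (mult * dim) = 1*1 = 1.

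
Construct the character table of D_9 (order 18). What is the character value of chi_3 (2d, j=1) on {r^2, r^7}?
Conjugacy classes: {e} of size 1, {r^1, r^8} of size 2, {r^2, r^7} of size 2, {r^3, r^6} of size 2, {r^4, r^5} of size 2, {s, sr, ..., sr^8} of size 9.
Character table:
  irrep \ class              {e} (size 1)  {r^1, r^8} (size 2)  {r^2, r^7} (size 2)  {r^3, r^6} (size 2)  {r^4, r^5} (size 2)  {s, sr, ..., sr^8} (size 9)
  chi_1 (triv)               1             1                    1                    1                    1                    1                          
  chi_2 (sign: r->1, s->-1)  1             1                    1                    1                    1                    -1                         
  chi_3 (2d, j=1)            2             2*cos(2*pi/9)        2*cos(4*pi/9)        -1                   -2*cos(pi/9)         0                          
  chi_4 (2d, j=2)            2             2*cos(4*pi/9)        -2*cos(pi/9)         -1                   2*cos(2*pi/9)        0                          
  chi_5 (2d, j=3)            2             -1                   -1                   2                    -1                   0                          
  chi_6 (2d, j=4)            2             -2*cos(pi/9)         2*cos(2*pi/9)        -1                   2*cos(4*pi/9)        0                          

Spot check: chi_3 (2d, j=1) on {r^2, r^7} = 2*cos(4*pi/9).

Working: D_9 has order 2*9 = 18 with 6 conjugacy classes, hence 6 irreducibles. Sum of squared dims 1 + 1 + 4 + 4 + 4 + 4 = 18 = |G|. Linear characters come from the abelianisation; the 2-dimensional irreps have character r^k -> 2*cos(2*pi*j*k/9), reflections -> 0.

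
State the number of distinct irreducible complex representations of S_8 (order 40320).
22

Explanation: The number of irreducible complex representations of a finite group equals its number of conjugacy classes. Conjugacy classes in S_8 correspond to cycle types, i.e. partitions of 8; there are p(8) = 22 of them, so S_8 (order 40320) has exactly 22 irreducible complex representations.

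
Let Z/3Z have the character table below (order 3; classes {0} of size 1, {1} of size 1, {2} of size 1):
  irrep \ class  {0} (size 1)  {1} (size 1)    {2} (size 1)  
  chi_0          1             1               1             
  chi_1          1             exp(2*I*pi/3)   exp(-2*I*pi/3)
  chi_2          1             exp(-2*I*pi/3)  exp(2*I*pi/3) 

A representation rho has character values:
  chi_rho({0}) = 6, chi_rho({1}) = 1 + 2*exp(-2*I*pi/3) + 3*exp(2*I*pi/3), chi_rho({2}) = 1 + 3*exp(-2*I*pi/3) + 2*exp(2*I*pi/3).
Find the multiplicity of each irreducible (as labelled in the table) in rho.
Multiplicities: chi_0: 1, chi_1: 3, chi_2: 2.

Why: Use <chi_rho, chi> = (1/|G|) sum_C |C| * chi_rho(C) * conj(chi(C)) with |G| = 3 for each irreducible chi in the table:
  <chi_rho, chi_0> = (1/3)[1*(6)*conj(1) + 1*(1 + 2*exp(-2*I*pi/3) + 3*exp(2*I*pi/3))*conj(1) + 1*(1 + 3*exp(-2*I*pi/3) + 2*exp(2*I*pi/3))*conj(1)]
      = (1/3)[(6) + (1 + 2*exp(-2*I*pi/3) + 3*exp(2*I*pi/3)) + (1 + 3*exp(-2*I*pi/3) + 2*exp(2*I*pi/3))] = 3/3 = 1
  <chi_rho, chi_1> = (1/3)[1*(6)*conj(1) + 1*(1 + 2*exp(-2*I*pi/3) + 3*exp(2*I*pi/3))*conj(exp(2*I*pi/3)) + 1*(1 + 3*exp(-2*I*pi/3) + 2*exp(2*I*pi/3))*conj(exp(-2*I*pi/3))]
      = (1/3)[(6) + (3 + exp(-2*I*pi/3) + 2*exp(2*I*pi/3)) + (3 + 2*exp(-2*I*pi/3) + exp(2*I*pi/3))] = 9/3 = 3
  <chi_rho, chi_2> = (1/3)[1*(6)*conj(1) + 1*(1 + 2*exp(-2*I*pi/3) + 3*exp(2*I*pi/3))*conj(exp(-2*I*pi/3)) + 1*(1 + 3*exp(-2*I*pi/3) + 2*exp(2*I*pi/3))*conj(exp(2*I*pi/3))]
      = (1/3)[(6) + (2 + 3*exp(-2*I*pi/3) + exp(2*I*pi/3)) + (2 + exp(-2*I*pi/3) + 3*exp(2*I*pi/3))] = 6/3 = 2
(Exp terms are combined using exp(i*s)*conj(exp(i*t)) = exp(i*(s-t)), and sums of them are collapsed using the identity that for every m > 1 the m distinct m-th roots of unity sum to 0, e.g. 1 + exp(2*I*pi/3) + exp(-2*I*pi/3) = 0.)
Dimension check: dim(rho) = sum (mult * dim) = 1*1 + 3*1 + 2*1 = 6 = chi_rho(e) = 6.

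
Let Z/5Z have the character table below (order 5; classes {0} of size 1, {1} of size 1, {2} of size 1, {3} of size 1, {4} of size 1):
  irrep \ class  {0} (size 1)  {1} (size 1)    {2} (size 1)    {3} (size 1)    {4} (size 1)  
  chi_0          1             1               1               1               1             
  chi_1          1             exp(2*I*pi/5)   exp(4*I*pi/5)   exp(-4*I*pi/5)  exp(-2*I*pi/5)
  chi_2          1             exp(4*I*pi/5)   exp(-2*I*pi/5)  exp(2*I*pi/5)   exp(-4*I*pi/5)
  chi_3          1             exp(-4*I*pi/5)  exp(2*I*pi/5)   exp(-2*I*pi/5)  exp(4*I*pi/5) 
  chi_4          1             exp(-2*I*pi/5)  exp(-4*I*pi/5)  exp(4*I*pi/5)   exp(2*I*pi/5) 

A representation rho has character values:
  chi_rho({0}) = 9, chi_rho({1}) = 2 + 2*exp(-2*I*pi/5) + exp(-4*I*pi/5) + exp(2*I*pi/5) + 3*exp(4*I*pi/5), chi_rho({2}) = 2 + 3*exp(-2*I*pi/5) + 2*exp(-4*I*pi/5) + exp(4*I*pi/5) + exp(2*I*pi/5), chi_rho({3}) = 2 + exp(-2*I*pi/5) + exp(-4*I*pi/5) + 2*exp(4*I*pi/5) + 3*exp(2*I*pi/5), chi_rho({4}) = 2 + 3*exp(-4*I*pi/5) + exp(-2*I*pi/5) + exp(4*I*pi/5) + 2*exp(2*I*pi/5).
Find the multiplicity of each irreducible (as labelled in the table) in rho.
Multiplicities: chi_0: 2, chi_1: 1, chi_2: 3, chi_3: 1, chi_4: 2.

Details: Use <chi_rho, chi> = (1/|G|) sum_C |C| * chi_rho(C) * conj(chi(C)) with |G| = 5 for each irreducible chi in the table:
  <chi_rho, chi_0> = (1/5)[1*(9)*conj(1) + 1*(2 + 2*exp(-2*I*pi/5) + exp(-4*I*pi/5) + exp(2*I*pi/5) + 3*exp(4*I*pi/5))*conj(1) + 1*(2 + 3*exp(-2*I*pi/5) + 2*exp(-4*I*pi/5) + exp(4*I*pi/5) + exp(2*I*pi/5))*conj(1) + 1*(2 + exp(-2*I*pi/5) + exp(-4*I*pi/5) + 2*exp(4*I*pi/5) + 3*exp(2*I*pi/5))*conj(1) + 1*(2 + 3*exp(-4*I*pi/5) + exp(-2*I*pi/5) + exp(4*I*pi/5) + 2*exp(2*I*pi/5))*conj(1)]
      = (1/5)[(9) + (2 + 2*exp(-2*I*pi/5) + exp(-4*I*pi/5) + exp(2*I*pi/5) + 3*exp(4*I*pi/5)) + (2 + 3*exp(-2*I*pi/5) + 2*exp(-4*I*pi/5) + exp(4*I*pi/5) + exp(2*I*pi/5)) + (2 + exp(-2*I*pi/5) + exp(-4*I*pi/5) + 2*exp(4*I*pi/5) + 3*exp(2*I*pi/5)) + (2 + 3*exp(-4*I*pi/5) + exp(-2*I*pi/5) + exp(4*I*pi/5) + 2*exp(2*I*pi/5))] = 10/5 = 2
  <chi_rho, chi_1> = (1/5)[1*(9)*conj(1) + 1*(2 + 2*exp(-2*I*pi/5) + exp(-4*I*pi/5) + exp(2*I*pi/5) + 3*exp(4*I*pi/5))*conj(exp(2*I*pi/5)) + 1*(2 + 3*exp(-2*I*pi/5) + 2*exp(-4*I*pi/5) + exp(4*I*pi/5) + exp(2*I*pi/5))*conj(exp(4*I*pi/5)) + 1*(2 + exp(-2*I*pi/5) + exp(-4*I*pi/5) + 2*exp(4*I*pi/5) + 3*exp(2*I*pi/5))*conj(exp(-4*I*pi/5)) + 1*(2 + 3*exp(-4*I*pi/5) + exp(-2*I*pi/5) + exp(4*I*pi/5) + 2*exp(2*I*pi/5))*conj(exp(-2*I*pi/5))]
      = (1/5)[(9) + (1 + 2*exp(-2*I*pi/5) + 2*exp(-4*I*pi/5) + exp(4*I*pi/5) + 3*exp(2*I*pi/5)) + (1 + 2*exp(-4*I*pi/5) + exp(-2*I*pi/5) + 3*exp(4*I*pi/5) + 2*exp(2*I*pi/5)) + (1 + 2*exp(-2*I*pi/5) + 3*exp(-4*I*pi/5) + exp(2*I*pi/5) + 2*exp(4*I*pi/5)) + (1 + 3*exp(-2*I*pi/5) + exp(-4*I*pi/5) + 2*exp(4*I*pi/5) + 2*exp(2*I*pi/5))] = 5/5 = 1
  <chi_rho, chi_2> = (1/5)[1*(9)*conj(1) + 1*(2 + 2*exp(-2*I*pi/5) + exp(-4*I*pi/5) + exp(2*I*pi/5) + 3*exp(4*I*pi/5))*conj(exp(4*I*pi/5)) + 1*(2 + 3*exp(-2*I*pi/5) + 2*exp(-4*I*pi/5) + exp(4*I*pi/5) + exp(2*I*pi/5))*conj(exp(-2*I*pi/5)) + 1*(2 + exp(-2*I*pi/5) + exp(-4*I*pi/5) + 2*exp(4*I*pi/5) + 3*exp(2*I*pi/5))*conj(exp(2*I*pi/5)) + 1*(2 + 3*exp(-4*I*pi/5) + exp(-2*I*pi/5) + exp(4*I*pi/5) + 2*exp(2*I*pi/5))*conj(exp(-4*I*pi/5))]
      = (1/5)[(9) + (3 + 2*exp(-4*I*pi/5) + exp(-2*I*pi/5) + exp(2*I*pi/5) + 2*exp(4*I*pi/5)) + (3 + 2*exp(-2*I*pi/5) + exp(-4*I*pi/5) + exp(4*I*pi/5) + 2*exp(2*I*pi/5)) + (3 + 2*exp(-2*I*pi/5) + exp(-4*I*pi/5) + exp(4*I*pi/5) + 2*exp(2*I*pi/5)) + (3 + 2*exp(-4*I*pi/5) + exp(-2*I*pi/5) + exp(2*I*pi/5) + 2*exp(4*I*pi/5))] = 15/5 = 3
  <chi_rho, chi_3> = (1/5)[1*(9)*conj(1) + 1*(2 + 2*exp(-2*I*pi/5) + exp(-4*I*pi/5) + exp(2*I*pi/5) + 3*exp(4*I*pi/5))*conj(exp(-4*I*pi/5)) + 1*(2 + 3*exp(-2*I*pi/5) + 2*exp(-4*I*pi/5) + exp(4*I*pi/5) + exp(2*I*pi/5))*conj(exp(2*I*pi/5)) + 1*(2 + exp(-2*I*pi/5) + exp(-4*I*pi/5) + 2*exp(4*I*pi/5) + 3*exp(2*I*pi/5))*conj(exp(-2*I*pi/5)) + 1*(2 + 3*exp(-4*I*pi/5) + exp(-2*I*pi/5) + exp(4*I*pi/5) + 2*exp(2*I*pi/5))*conj(exp(4*I*pi/5))]
      = (1/5)[(9) + (1 + 3*exp(-2*I*pi/5) + exp(-4*I*pi/5) + 2*exp(4*I*pi/5) + 2*exp(2*I*pi/5)) + (1 + 2*exp(-2*I*pi/5) + 3*exp(-4*I*pi/5) + exp(2*I*pi/5) + 2*exp(4*I*pi/5)) + (1 + 2*exp(-4*I*pi/5) + exp(-2*I*pi/5) + 3*exp(4*I*pi/5) + 2*exp(2*I*pi/5)) + (1 + 2*exp(-2*I*pi/5) + 2*exp(-4*I*pi/5) + exp(4*I*pi/5) + 3*exp(2*I*pi/5))] = 5/5 = 1
  <chi_rho, chi_4> = (1/5)[1*(9)*conj(1) + 1*(2 + 2*exp(-2*I*pi/5) + exp(-4*I*pi/5) + exp(2*I*pi/5) + 3*exp(4*I*pi/5))*conj(exp(-2*I*pi/5)) + 1*(2 + 3*exp(-2*I*pi/5) + 2*exp(-4*I*pi/5) + exp(4*I*pi/5) + exp(2*I*pi/5))*conj(exp(-4*I*pi/5)) + 1*(2 + exp(-2*I*pi/5) + exp(-4*I*pi/5) + 2*exp(4*I*pi/5) + 3*exp(2*I*pi/5))*conj(exp(4*I*pi/5)) + 1*(2 + 3*exp(-4*I*pi/5) + exp(-2*I*pi/5) + exp(4*I*pi/5) + 2*exp(2*I*pi/5))*conj(exp(2*I*pi/5))]
      = (1/5)[(9) + (2 + 3*exp(-4*I*pi/5) + exp(-2*I*pi/5) + exp(4*I*pi/5) + 2*exp(2*I*pi/5)) + (2 + exp(-2*I*pi/5) + exp(-4*I*pi/5) + 2*exp(4*I*pi/5) + 3*exp(2*I*pi/5)) + (2 + 3*exp(-2*I*pi/5) + 2*exp(-4*I*pi/5) + exp(4*I*pi/5) + exp(2*I*pi/5)) + (2 + 2*exp(-2*I*pi/5) + exp(-4*I*pi/5) + exp(2*I*pi/5) + 3*exp(4*I*pi/5))] = 10/5 = 2
(Exp terms are combined using exp(i*s)*conj(exp(i*t)) = exp(i*(s-t)), and sums of them are collapsed using the identity that for every m > 1 the m distinct m-th roots of unity sum to 0, e.g. 1 + exp(2*I*pi/3) + exp(-2*I*pi/3) = 0.)
Dimension check: dim(rho) = sum (mult * dim) = 2*1 + 1*1 + 3*1 + 1*1 + 2*1 = 9 = chi_rho(e) = 9.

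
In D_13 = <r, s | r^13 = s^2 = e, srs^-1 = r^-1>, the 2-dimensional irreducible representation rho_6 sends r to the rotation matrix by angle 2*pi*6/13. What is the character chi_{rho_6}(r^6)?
chi_{rho_6}(r^6) = 2*cos(2*pi*6*6/13) = 2*cos(6*pi/13)

Reasoning: rho_6(r^6) is rotation by angle 2*pi*6*6/13, whose trace is 2*cos(2*pi*6*6/13) = 2*cos(6*pi/13).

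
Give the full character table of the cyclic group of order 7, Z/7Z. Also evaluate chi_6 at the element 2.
Character table of Z/7Z (irreps indexed chi_0,...,chi_6 with chi_k(m) = zeta_7^(k*m), zeta_7 = exp(2*pi*i/7)):
  irrep \ class  {0} (size 1)  {1} (size 1)    {2} (size 1)    {3} (size 1)    {4} (size 1)    {5} (size 1)    {6} (size 1)  
  chi_0          1             1               1               1               1               1               1             
  chi_1          1             exp(2*I*pi/7)   exp(4*I*pi/7)   exp(6*I*pi/7)   exp(-6*I*pi/7)  exp(-4*I*pi/7)  exp(-2*I*pi/7)
  chi_2          1             exp(4*I*pi/7)   exp(-6*I*pi/7)  exp(-2*I*pi/7)  exp(2*I*pi/7)   exp(6*I*pi/7)   exp(-4*I*pi/7)
  chi_3          1             exp(6*I*pi/7)   exp(-2*I*pi/7)  exp(4*I*pi/7)   exp(-4*I*pi/7)  exp(2*I*pi/7)   exp(-6*I*pi/7)
  chi_4          1             exp(-6*I*pi/7)  exp(2*I*pi/7)   exp(-4*I*pi/7)  exp(4*I*pi/7)   exp(-2*I*pi/7)  exp(6*I*pi/7) 
  chi_5          1             exp(-4*I*pi/7)  exp(6*I*pi/7)   exp(2*I*pi/7)   exp(-2*I*pi/7)  exp(-6*I*pi/7)  exp(4*I*pi/7) 
  chi_6          1             exp(-2*I*pi/7)  exp(-4*I*pi/7)  exp(-6*I*pi/7)  exp(6*I*pi/7)   exp(4*I*pi/7)   exp(2*I*pi/7) 

Spot check: chi_6(2) = zeta_7^(6*2) = zeta_7^12 = exp(-4*I*pi/7).

Z/7Z is abelian, so all 7 irreducible complex representations are 1-dimensional. They are given by chi_k(m) = zeta_7^(k*m) for k = 0,...,6. Row orthogonality: sum_m chi_k(m) conj(chi_l(m)) = 7 * [k = l].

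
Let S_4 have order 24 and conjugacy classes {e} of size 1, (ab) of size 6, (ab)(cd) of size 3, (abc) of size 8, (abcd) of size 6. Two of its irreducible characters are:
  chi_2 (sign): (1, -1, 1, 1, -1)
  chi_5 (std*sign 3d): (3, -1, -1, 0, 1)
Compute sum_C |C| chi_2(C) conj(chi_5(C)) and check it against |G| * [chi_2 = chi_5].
Sum = 0; so <chi_2, chi_5> = 0 (distinct irreducibles are orthogonal).

Reasoning: Compute term by term over conjugacy classes (|C| * chi_2(C) * conj(chi_5(C))):
  1*(1)*conj(3) + 6*(-1)*conj(-1) + 3*(1)*conj(-1) + 8*(1)*conj(0) + 6*(-1)*conj(1)
  = (3) + (6) + (-3) + (0) + (-6)
  = 0.
Dividing by |G| = 24 gives 0/24 = 0, matching the row-orthogonality relation <chi_2, chi_5> = [chi_2 = chi_5].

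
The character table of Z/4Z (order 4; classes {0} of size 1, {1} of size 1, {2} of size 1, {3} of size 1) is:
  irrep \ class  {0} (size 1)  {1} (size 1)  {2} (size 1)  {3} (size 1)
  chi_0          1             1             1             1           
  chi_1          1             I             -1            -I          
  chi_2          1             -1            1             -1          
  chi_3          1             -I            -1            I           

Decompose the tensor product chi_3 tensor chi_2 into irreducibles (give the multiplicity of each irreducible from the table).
chi_3 tensor chi_2 = chi_1 (all other irreducibles have multiplicity 0).

Solution. The character of a tensor product is the pointwise product (chi_3 * chi_2)(C) = chi_3(C) * chi_2(C):
  {0}: (1)*(1), {1}: (-I)*(-1), {2}: (-1)*(1), {3}: (I)*(-1)
so (chi_3 * chi_2) takes values
  {0} -> 1, {1} -> I, {2} -> -1, {3} -> -I.
Now take the inner product of this character with each irreducible chi from the table, <chi_3*chi_2, chi> = (1/4) sum_C |C| (chi_3*chi_2)(C) conj(chi(C)):
  <chi_3*chi_2, chi_0> = (1/4)[1*(1)*conj(1) + 1*(I)*conj(1) + 1*(-1)*conj(1) + 1*(-I)*conj(1)]
      = (1/4)[(1) + (I) + (-1) + (-I)] = 0/4 = 0
  <chi_3*chi_2, chi_1> = (1/4)[1*(1)*conj(1) + 1*(I)*conj(I) + 1*(-1)*conj(-1) + 1*(-I)*conj(-I)]
      = (1/4)[(1) + (1) + (1) + (1)] = 4/4 = 1
  <chi_3*chi_2, chi_2> = (1/4)[1*(1)*conj(1) + 1*(I)*conj(-1) + 1*(-1)*conj(1) + 1*(-I)*conj(-1)]
      = (1/4)[(1) + (-I) + (-1) + (I)] = 0/4 = 0
  <chi_3*chi_2, chi_3> = (1/4)[1*(1)*conj(1) + 1*(I)*conj(-I) + 1*(-1)*conj(-1) + 1*(-I)*conj(I)]
      = (1/4)[(1) + (-1) + (1) + (-1)] = 0/4 = 0
(Exp terms are combined using exp(i*s)*conj(exp(i*t)) = exp(i*(s-t)), and sums of them are collapsed using the identity that for every m > 1 the m distinct m-th roots of unity sum to 0, e.g. 1 + exp(2*I*pi/3) + exp(-2*I*pi/3) = 0.)
Hence the multiplicities are chi_1: 1. Dimension check: dim(chi_3)*dim(chi_2) = 1*1 = 1 and sum (mult * dim) = 1*1 = 1.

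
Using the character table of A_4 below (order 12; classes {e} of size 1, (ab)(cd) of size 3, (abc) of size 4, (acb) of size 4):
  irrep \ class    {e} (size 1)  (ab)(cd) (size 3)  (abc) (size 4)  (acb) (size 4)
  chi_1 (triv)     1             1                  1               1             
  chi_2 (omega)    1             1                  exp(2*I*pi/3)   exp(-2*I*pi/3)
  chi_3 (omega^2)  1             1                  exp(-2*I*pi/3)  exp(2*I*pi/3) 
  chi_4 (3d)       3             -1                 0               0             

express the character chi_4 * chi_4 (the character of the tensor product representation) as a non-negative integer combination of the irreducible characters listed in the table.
chi_4 tensor chi_4 = chi_1 + chi_2 + chi_3 + 2*chi_4 (all other irreducibles have multiplicity 0).

Argument: The character of a tensor product is the pointwise product (chi_4 * chi_4)(C) = chi_4(C) * chi_4(C):
  {e}: (3)*(3), (ab)(cd): (-1)*(-1), (abc): (0)*(0), (acb): (0)*(0)
so (chi_4 * chi_4) takes values
  {e} -> 9, (ab)(cd) -> 1, (abc) -> 0, (acb) -> 0.
Now take the inner product of this character with each irreducible chi from the table, <chi_4*chi_4, chi> = (1/12) sum_C |C| (chi_4*chi_4)(C) conj(chi(C)):
  <chi_4*chi_4, chi_1> = (1/12)[1*(9)*conj(1) + 3*(1)*conj(1) + 4*(0)*conj(1) + 4*(0)*conj(1)]
      = (1/12)[(9) + (3) + (0) + (0)] = 12/12 = 1
  <chi_4*chi_4, chi_2> = (1/12)[1*(9)*conj(1) + 3*(1)*conj(1) + 4*(0)*conj(exp(2*I*pi/3)) + 4*(0)*conj(exp(-2*I*pi/3))]
      = (1/12)[(9) + (3) + (0) + (0)] = 12/12 = 1
  <chi_4*chi_4, chi_3> = (1/12)[1*(9)*conj(1) + 3*(1)*conj(1) + 4*(0)*conj(exp(-2*I*pi/3)) + 4*(0)*conj(exp(2*I*pi/3))]
      = (1/12)[(9) + (3) + (0) + (0)] = 12/12 = 1
  <chi_4*chi_4, chi_4> = (1/12)[1*(9)*conj(3) + 3*(1)*conj(-1) + 4*(0)*conj(0) + 4*(0)*conj(0)]
      = (1/12)[(27) + (-3) + (0) + (0)] = 24/12 = 2
(Exp terms are combined using exp(i*s)*conj(exp(i*t)) = exp(i*(s-t)), and sums of them are collapsed using the identity that for every m > 1 the m distinct m-th roots of unity sum to 0, e.g. 1 + exp(2*I*pi/3) + exp(-2*I*pi/3) = 0.)
Hence the multiplicities are chi_1: 1, chi_2: 1, chi_3: 1, chi_4: 2. Dimension check: dim(chi_4)*dim(chi_4) = 3*3 = 9 and sum (mult * dim) = 1*1 + 1*1 + 1*1 + 2*3 = 9.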